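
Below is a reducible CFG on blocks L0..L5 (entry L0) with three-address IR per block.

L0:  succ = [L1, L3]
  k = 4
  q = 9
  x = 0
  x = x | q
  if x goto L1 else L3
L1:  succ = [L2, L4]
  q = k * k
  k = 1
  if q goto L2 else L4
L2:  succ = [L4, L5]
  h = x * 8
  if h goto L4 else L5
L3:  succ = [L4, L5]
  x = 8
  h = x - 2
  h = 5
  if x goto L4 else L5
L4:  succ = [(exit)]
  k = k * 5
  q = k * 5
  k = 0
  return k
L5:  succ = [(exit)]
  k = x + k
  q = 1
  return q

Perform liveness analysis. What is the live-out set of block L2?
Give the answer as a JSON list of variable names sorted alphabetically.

Answer: ["k", "x"]

Analysis:
def/use:
  L0: def={k,q,x} ue=∅
  L1: def={k,q} ue={k}
  L2: def={h} ue={x}
  L3: def={h,x} ue=∅
  L4: def={k,q} ue={k}
  L5: def={k,q} ue={k,x}

Live sets:
  live L0: ∅→{k,x}
  live L1: {k,x}→{k,x}
  live L2: {k,x}→{k,x}
  live L3: {k}→{k,x}
  live L4: {k}→∅
  live L5: {k,x}→∅

live-out(L2) = ["k", "x"]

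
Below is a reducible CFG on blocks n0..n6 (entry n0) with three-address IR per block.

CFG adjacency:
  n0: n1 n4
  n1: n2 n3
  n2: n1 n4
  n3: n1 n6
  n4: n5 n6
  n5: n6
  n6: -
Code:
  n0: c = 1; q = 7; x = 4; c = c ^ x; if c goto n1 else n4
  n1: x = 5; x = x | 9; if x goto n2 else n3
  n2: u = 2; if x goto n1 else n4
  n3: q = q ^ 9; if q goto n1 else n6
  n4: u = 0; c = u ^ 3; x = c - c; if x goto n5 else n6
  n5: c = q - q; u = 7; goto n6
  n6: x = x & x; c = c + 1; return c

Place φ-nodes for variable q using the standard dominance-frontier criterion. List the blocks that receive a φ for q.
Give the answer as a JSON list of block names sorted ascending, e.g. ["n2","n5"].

Answer: ["n1", "n4", "n6"]

Working:
idom tree: n1←n0 n2←n1 n3←n1 n4←n0 n5←n4 n6←n0
Dom at joins:
  n1: preds {n0,n2,n3}: {n0} ∩ {n0,n1,n2} ∩ {n0,n1,n3} = {n0}; idom=n0
  n4: preds {n0,n2}: {n0} ∩ {n0,n1,n2} = {n0}; idom=n0
  n6: preds {n3,n4,n5}: {n0,n1,n3} ∩ {n0,n4} ∩ {n0,n4,n5} = {n0}; idom=n0

Frontier:
  join n1 pred n0: · stop@n0
  join n1 pred n2: n2→n1 stop@n0
  join n1 pred n3: n3→n1 stop@n0
  join n4 pred n0: · stop@n0
  join n4 pred n2: n2→n1 stop@n0
  join n6 pred n3: n3→n1 stop@n0
  join n6 pred n4: n4 stop@n0
  join n6 pred n5: n5→n4 stop@n0
  n0: DF=∅
  n1: DF={n1,n4,n6}
  n2: DF={n1,n4}
  n3: DF={n1,n6}
  n4: DF={n6}
  n5: DF={n6}
  n6: DF=∅

φ for q: defs {n0,n3}
  DF⁺ = {n1,n4,n6}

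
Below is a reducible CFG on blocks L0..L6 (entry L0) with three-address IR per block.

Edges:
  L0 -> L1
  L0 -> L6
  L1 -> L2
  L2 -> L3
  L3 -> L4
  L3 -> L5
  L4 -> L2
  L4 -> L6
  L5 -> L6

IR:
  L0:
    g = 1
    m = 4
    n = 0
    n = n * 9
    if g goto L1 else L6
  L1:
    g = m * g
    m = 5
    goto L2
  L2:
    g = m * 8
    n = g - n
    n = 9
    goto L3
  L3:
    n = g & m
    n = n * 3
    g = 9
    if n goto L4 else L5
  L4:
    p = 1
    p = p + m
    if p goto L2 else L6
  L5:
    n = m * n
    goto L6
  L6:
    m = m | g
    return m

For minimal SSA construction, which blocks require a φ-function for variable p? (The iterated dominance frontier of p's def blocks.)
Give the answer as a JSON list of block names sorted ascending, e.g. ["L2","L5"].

Answer: ["L2", "L6"]

Analysis:
idom tree: L1←L0 L2←L1 L3←L2 L4←L3 L5←L3 L6←L0
Dom∩ at merges:
  L2: preds {L1,L4}: {L0,L1} ∩ {L0,L1,L2,L3,L4} = {L0,L1}; idom=L1
  L6: preds {L0,L4,L5}: {L0} ∩ {L0,L1,L2,L3,L4} ∩ {L0,L1,L2,L3,L5} = {L0}; idom=L0

DF derivation:
  join L2 pred L1: · stop@L1
  join L2 pred L4: L4→L3→L2 stop@L1
  join L6 pred L0: · stop@L0
  join L6 pred L4: L4→L3→L2→L1 stop@L0
  join L6 pred L5: L5→L3→L2→L1 stop@L0
  L0 → ∅
  L1 → {L6}
  L2 → {L2,L6}
  L3 → {L2,L6}
  L4 → {L2,L6}
  L5 → {L6}
  L6 → ∅

φ for p: defs {L4}
  DF⁺ = {L2,L6}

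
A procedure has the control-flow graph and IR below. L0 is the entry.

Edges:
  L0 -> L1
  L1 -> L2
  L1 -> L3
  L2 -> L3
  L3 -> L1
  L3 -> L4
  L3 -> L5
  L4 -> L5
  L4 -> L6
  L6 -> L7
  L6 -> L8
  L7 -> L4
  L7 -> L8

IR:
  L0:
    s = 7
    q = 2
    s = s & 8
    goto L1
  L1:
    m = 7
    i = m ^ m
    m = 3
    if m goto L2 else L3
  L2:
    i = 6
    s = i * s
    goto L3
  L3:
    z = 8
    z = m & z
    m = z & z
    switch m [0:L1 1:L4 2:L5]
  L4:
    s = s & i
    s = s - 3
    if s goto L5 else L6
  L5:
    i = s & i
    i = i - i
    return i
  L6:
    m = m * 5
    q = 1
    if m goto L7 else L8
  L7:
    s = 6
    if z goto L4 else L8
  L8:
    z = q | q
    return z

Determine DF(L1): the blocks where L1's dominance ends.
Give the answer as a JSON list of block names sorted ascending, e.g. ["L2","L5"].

idom tree: L1←L0 L2←L1 L3←L1 L4←L3 L5←L3 L6←L4 L7←L6 L8←L6
Dom∩ at merges:
  L1: preds {L0,L3}: {L0} ∩ {L0,L1,L3} = {L0}; idom=L0
  L3: preds {L1,L2}: {L0,L1} ∩ {L0,L1,L2} = {L0,L1}; idom=L1
  L4: preds {L3,L7}: {L0,L1,L3} ∩ {L0,L1,L3,L4,L6,L7} = {L0,L1,L3}; idom=L3
  L5: preds {L3,L4}: {L0,L1,L3} ∩ {L0,L1,L3,L4} = {L0,L1,L3}; idom=L3
  L8: preds {L6,L7}: {L0,L1,L3,L4,L6} ∩ {L0,L1,L3,L4,L6,L7} = {L0,L1,L3,L4,L6}; idom=L6

DF walk-up:
  L1←L0: walk · to L0
  L1←L3: walk L3→L1 to L0
  L3←L1: walk · to L1
  L3←L2: walk L2 to L1
  L4←L3: walk · to L3
  L4←L7: walk L7→L6→L4 to L3
  L5←L3: walk · to L3
  L5←L4: walk L4 to L3
  L8←L6: walk · to L6
  L8←L7: walk L7 to L6
  L0: DF=∅
  L1: DF={L1}
  L2: DF={L3}
  L3: DF={L1}
  L4: DF={L4,L5}
  L5: DF=∅
  L6: DF={L4}
  L7: DF={L4,L8}
  L8: DF=∅

DF(L1) = ["L1"]

Answer: ["L1"]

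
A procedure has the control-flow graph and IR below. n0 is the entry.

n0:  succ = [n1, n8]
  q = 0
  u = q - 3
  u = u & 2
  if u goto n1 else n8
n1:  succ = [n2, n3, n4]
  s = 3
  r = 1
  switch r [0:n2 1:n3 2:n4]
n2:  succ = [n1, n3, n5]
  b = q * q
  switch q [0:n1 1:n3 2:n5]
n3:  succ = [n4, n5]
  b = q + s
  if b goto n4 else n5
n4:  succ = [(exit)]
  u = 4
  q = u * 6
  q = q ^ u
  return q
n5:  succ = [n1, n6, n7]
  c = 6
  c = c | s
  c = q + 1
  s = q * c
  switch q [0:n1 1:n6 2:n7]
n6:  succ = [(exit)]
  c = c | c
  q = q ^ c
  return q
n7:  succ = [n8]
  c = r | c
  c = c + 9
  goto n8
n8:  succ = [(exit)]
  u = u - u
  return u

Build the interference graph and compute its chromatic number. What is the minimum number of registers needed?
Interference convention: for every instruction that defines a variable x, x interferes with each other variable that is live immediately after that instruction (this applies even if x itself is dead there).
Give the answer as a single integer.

Per-block:
  n0 def {q,u} use ∅
  n1 def {r,s} use ∅
  n2 def {b} use {q}
  n3 def {b} use {q,s}
  n4 def {q,u} use ∅
  n5 def {c,s} use {q,s}
  n6 def {c,q} use {c,q}
  n7 def {c} use {c,r}
  n8 def {u} use {u}

Liveness:
  n0: in=∅ out={q,u}
  n1: in={q,u} out={q,r,s,u}
  n2: in={q,r,s,u} out={q,r,s,u}
  n3: in={q,r,s,u} out={q,r,s,u}
  n4: in=∅ out=∅
  n5: in={q,r,s,u} out={c,q,r,u}
  n6: in={c,q} out=∅
  n7: in={c,r,u} out={u}
  n8: in={u} out=∅

Conflict graph:
  b: {q,r,s,u}
  c: {q,r,s,u}
  q: {b,c,r,s,u}
  r: {b,c,q,s,u}
  s: {b,c,q,r,u}
  u: {b,c,q,r,s}

Chromatic number:
  clique {b,q,r,s,u} ⇒ need ≥ 5
  5-colouring: R0={q}  R1={r}  R2={s}  R3={u}  R4={b,c}
  χ = 5

Answer: 5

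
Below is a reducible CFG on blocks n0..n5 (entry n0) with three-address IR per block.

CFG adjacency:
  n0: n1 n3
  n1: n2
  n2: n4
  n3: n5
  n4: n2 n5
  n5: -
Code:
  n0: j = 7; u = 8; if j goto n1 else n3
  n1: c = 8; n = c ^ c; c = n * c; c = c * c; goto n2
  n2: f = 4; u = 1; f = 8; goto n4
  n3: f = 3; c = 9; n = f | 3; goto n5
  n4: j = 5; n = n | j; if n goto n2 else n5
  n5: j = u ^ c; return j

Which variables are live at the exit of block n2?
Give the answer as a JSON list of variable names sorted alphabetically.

Answer: ["c", "n", "u"]

Analysis:
Per-block:
  n0: def={j,u} ue=∅
  n1: def={c,n} ue=∅
  n2: def={f,u} ue=∅
  n3: def={c,f,n} ue=∅
  n4: def={j,n} ue={n}
  n5: def={j} ue={c,u}

Liveness:
  n0: in=∅ out={u}
  n1: in=∅ out={c,n}
  n2: in={c,n} out={c,n,u}
  n3: in={u} out={c,u}
  n4: in={c,n,u} out={c,n,u}
  n5: in={c,u} out=∅

live-out(n2) = ["c", "n", "u"]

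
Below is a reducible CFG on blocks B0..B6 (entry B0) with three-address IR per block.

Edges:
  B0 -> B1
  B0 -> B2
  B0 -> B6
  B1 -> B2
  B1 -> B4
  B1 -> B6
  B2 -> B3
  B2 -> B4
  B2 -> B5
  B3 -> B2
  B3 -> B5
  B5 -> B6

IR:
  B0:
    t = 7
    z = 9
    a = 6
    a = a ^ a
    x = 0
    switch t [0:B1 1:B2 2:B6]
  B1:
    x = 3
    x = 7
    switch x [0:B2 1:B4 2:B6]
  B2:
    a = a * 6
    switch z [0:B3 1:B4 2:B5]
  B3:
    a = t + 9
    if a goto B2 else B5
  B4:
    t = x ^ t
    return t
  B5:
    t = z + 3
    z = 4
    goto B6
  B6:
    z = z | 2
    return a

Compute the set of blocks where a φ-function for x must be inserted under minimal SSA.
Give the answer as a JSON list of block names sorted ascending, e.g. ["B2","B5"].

idom tree: B1←B0 B2←B0 B3←B2 B4←B0 B5←B2 B6←B0
Join-block Dom:
  B2: preds {B0,B1,B3}: {B0} ∩ {B0,B1} ∩ {B0,B2,B3} = {B0}; idom=B0
  B4: preds {B1,B2}: {B0,B1} ∩ {B0,B2} = {B0}; idom=B0
  B5: preds {B2,B3}: {B0,B2} ∩ {B0,B2,B3} = {B0,B2}; idom=B2
  B6: preds {B0,B1,B5}: {B0} ∩ {B0,B1} ∩ {B0,B2,B5} = {B0}; idom=B0

DF walk-up:
  B2←B0: walk · to B0
  B2←B1: walk B1 to B0
  B2←B3: walk B3→B2 to B0
  B4←B1: walk B1 to B0
  B4←B2: walk B2 to B0
  B5←B2: walk · to B2
  B5←B3: walk B3 to B2
  B6←B0: walk · to B0
  B6←B1: walk B1 to B0
  B6←B5: walk B5→B2 to B0
  B0: DF=∅
  B1: DF={B2,B4,B6}
  B2: DF={B2,B4,B6}
  B3: DF={B2,B5}
  B4: DF=∅
  B5: DF={B6}
  B6: DF=∅

φ for x: defs {B0,B1}
  DF⁺ = {B2,B4,B6}

Answer: ["B2", "B4", "B6"]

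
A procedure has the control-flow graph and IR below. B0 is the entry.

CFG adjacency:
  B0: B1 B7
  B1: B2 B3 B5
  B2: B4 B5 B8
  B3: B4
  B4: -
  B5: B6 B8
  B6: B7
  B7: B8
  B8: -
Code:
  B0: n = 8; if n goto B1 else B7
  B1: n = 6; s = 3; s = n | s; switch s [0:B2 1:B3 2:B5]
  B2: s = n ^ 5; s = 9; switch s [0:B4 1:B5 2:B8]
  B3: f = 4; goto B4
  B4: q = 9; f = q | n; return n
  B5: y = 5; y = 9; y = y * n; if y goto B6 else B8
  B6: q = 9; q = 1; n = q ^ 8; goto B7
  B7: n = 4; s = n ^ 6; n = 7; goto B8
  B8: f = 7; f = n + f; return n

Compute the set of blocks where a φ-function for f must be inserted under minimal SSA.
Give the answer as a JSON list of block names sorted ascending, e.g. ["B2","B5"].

idom tree: B1←B0 B2←B1 B3←B1 B4←B1 B5←B1 B6←B5 B7←B0 B8←B0
Dom at joins:
  B4: preds {B2,B3}: {B0,B1,B2} ∩ {B0,B1,B3} = {B0,B1}; idom=B1
  B5: preds {B1,B2}: {B0,B1} ∩ {B0,B1,B2} = {B0,B1}; idom=B1
  B7: preds {B0,B6}: {B0} ∩ {B0,B1,B5,B6} = {B0}; idom=B0
  B8: preds {B2,B5,B7}: {B0,B1,B2} ∩ {B0,B1,B5} ∩ {B0,B7} = {B0}; idom=B0

Frontier:
  join B4 pred B2: B2 stop@B1
  join B4 pred B3: B3 stop@B1
  join B5 pred B1: · stop@B1
  join B5 pred B2: B2 stop@B1
  join B7 pred B0: · stop@B0
  join B7 pred B6: B6→B5→B1 stop@B0
  join B8 pred B2: B2→B1 stop@B0
  join B8 pred B5: B5→B1 stop@B0
  join B8 pred B7: B7 stop@B0
  B0: DF=∅
  B1: DF={B7,B8}
  B2: DF={B4,B5,B8}
  B3: DF={B4}
  B4: DF=∅
  B5: DF={B7,B8}
  B6: DF={B7}
  B7: DF={B8}
  B8: DF=∅

φ for f: defs {B3,B4,B8}
  DF⁺ = {B4}

Answer: ["B4"]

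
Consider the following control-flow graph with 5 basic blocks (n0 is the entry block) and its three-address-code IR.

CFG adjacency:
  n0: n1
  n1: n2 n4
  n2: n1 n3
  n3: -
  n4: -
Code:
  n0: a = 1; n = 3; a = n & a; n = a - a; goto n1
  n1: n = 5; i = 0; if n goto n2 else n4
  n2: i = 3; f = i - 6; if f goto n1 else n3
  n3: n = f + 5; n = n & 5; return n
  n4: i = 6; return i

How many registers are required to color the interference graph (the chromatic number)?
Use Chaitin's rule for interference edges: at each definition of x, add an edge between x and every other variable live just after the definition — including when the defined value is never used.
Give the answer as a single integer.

Answer: 2

Working:
def/use:
  n0: {a,n} / ∅
  n1: {i,n} / ∅
  n2: {f,i} / ∅
  n3: {n} / {f}
  n4: {i} / ∅

Backward fixpoint:
  live n0: ∅→∅
  live n1: ∅→∅
  live n2: ∅→{f}
  live n3: {f}→∅
  live n4: ∅→∅

Interfere edges:
  a↔{n}
  f↔∅
  i↔{n}
  n↔{a,i}

Colouring:
  clique {a,n} ⇒ need ≥ 2
  2-colouring: r0={f,n}  r1={a,i}
  χ = 2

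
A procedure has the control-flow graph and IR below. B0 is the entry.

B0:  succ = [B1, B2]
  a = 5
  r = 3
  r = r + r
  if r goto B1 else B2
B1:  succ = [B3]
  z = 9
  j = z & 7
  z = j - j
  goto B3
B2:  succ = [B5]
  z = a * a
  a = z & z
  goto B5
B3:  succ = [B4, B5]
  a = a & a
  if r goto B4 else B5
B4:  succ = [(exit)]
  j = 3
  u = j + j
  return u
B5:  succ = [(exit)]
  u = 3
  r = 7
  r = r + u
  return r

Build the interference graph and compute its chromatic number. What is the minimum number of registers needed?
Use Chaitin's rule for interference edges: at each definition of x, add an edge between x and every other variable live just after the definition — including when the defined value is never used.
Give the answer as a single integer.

def/use:
  B0: {a,r} / ∅
  B1: {j,z} / ∅
  B2: {a,z} / {a}
  B3: {a} / {a,r}
  B4: {j,u} / ∅
  B5: {r,u} / ∅

Live sets:
  B0: in=∅ out={a,r}
  B1: in={a,r} out={a,r}
  B2: in={a} out=∅
  B3: in={a,r} out=∅
  B4: in=∅ out=∅
  B5: in=∅ out=∅

Interference:
  a — {j,r,z}
  j — {a,r}
  r — {a,j,u,z}
  u — {r}
  z — {a,r}

Chromatic number:
  {a,j,r} pairwise interfere (3-clique) ⇒ χ ≥ 3
  3-colouring: r0={r}  r1={a,u}  r2={j,z}
  χ = 3

Answer: 3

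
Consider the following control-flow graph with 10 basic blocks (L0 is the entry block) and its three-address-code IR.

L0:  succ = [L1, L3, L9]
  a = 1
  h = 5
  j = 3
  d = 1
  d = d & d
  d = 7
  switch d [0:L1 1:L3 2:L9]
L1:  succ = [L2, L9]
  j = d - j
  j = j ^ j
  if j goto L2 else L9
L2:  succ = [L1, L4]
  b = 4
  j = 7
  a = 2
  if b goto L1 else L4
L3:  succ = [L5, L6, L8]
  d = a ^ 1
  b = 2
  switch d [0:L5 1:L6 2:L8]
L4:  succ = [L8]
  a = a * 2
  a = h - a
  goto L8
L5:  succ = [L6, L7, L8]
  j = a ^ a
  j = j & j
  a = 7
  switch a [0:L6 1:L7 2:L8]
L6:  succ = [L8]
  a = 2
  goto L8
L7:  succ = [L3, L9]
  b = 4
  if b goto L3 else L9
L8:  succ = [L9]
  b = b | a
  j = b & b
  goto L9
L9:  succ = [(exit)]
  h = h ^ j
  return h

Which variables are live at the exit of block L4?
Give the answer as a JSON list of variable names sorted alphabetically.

Answer: ["a", "b", "h"]

Analysis:
Per-block:
  L0 def {a,d,h,j} use ∅
  L1 def {j} use {d,j}
  L2 def {a,b,j} use ∅
  L3 def {b,d} use {a}
  L4 def {a} use {a,h}
  L5 def {a,j} use {a}
  L6 def {a} use ∅
  L7 def {b} use ∅
  L8 def {b,j} use {a,b}
  L9 def {h} use {h,j}

Backward fixpoint:
  L0 li=∅ lo={a,d,h,j}
  L1 li={d,h,j} lo={d,h,j}
  L2 li={d,h} lo={a,b,d,h,j}
  L3 li={a,h} lo={a,b,h}
  L4 li={a,b,h} lo={a,b,h}
  L5 li={a,b,h} lo={a,b,h,j}
  L6 li={b,h} lo={a,b,h}
  L7 li={a,h,j} lo={a,h,j}
  L8 li={a,b,h} lo={h,j}
  L9 li={h,j} lo=∅

live-out(L4) = ["a", "b", "h"]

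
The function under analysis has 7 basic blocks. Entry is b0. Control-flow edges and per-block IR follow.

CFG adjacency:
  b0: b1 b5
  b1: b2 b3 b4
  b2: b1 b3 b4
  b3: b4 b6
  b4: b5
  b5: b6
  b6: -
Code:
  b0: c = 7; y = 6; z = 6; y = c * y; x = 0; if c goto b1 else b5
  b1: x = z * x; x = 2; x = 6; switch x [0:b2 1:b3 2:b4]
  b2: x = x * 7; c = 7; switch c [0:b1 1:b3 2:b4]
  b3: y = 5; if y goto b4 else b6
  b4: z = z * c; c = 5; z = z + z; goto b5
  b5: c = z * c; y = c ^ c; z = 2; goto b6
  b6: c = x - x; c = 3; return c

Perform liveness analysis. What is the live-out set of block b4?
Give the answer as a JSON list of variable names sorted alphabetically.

Block summaries:
  b0 def {c,x,y,z} use ∅
  b1 def {x} use {x,z}
  b2 def {c,x} use {x}
  b3 def {y} use ∅
  b4 def {c,z} use {c,z}
  b5 def {c,y,z} use {c,z}
  b6 def {c} use {x}

Live sets:
  live b0: ∅→{c,x,z}
  live b1: {c,x,z}→{c,x,z}
  live b2: {x,z}→{c,x,z}
  live b3: {c,x,z}→{c,x,z}
  live b4: {c,x,z}→{c,x,z}
  live b5: {c,x,z}→{x}
  live b6: {x}→∅

live-out(b4) = ["c", "x", "z"]

Answer: ["c", "x", "z"]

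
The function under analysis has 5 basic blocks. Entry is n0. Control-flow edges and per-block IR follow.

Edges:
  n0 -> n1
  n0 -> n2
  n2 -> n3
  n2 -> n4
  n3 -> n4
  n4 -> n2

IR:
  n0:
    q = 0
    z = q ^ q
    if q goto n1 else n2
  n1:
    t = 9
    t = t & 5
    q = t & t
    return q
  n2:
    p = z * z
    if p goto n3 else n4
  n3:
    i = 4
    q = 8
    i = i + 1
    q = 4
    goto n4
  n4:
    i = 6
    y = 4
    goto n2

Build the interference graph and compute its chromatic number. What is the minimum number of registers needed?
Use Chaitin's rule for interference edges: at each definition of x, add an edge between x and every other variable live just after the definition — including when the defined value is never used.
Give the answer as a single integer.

def/use:
  n0: {q,z} / ∅
  n1: {q,t} / ∅
  n2: {p} / {z}
  n3: {i,q} / ∅
  n4: {i,y} / ∅

Backward fixpoint:
  n0: in=∅ out={z}
  n1: in=∅ out=∅
  n2: in={z} out={z}
  n3: in={z} out={z}
  n4: in={z} out={z}

Interfere edges:
  i: {q,z}
  p: {z}
  q: {i,z}
  t: ∅
  y: {z}
  z: {i,p,q,y}

Chromatic number:
  {i,q,z} pairwise interfere (3-clique) ⇒ χ ≥ 3
  assign i→R1 p→R1 q→R2 t→R0 y→R1 z→R0 — no edge inside a register ⇒ χ ≤ 3
  χ = 3

Answer: 3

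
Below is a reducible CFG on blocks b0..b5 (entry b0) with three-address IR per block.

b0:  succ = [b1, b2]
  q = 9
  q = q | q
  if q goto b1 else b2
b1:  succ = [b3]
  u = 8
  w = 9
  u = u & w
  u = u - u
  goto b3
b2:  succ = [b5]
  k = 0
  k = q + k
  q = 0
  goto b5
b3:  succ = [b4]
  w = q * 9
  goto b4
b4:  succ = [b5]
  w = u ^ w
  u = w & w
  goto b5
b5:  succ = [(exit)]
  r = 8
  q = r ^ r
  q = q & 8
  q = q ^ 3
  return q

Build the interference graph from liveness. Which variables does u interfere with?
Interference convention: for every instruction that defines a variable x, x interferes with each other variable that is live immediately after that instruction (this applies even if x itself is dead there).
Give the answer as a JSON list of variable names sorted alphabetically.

Block summaries:
  b0: def={q} ue=∅
  b1: def={u,w} ue=∅
  b2: def={k,q} ue={q}
  b3: def={w} ue={q}
  b4: def={u,w} ue={u,w}
  b5: def={q,r} ue=∅

Liveness:
  live b0: ∅→{q}
  live b1: {q}→{q,u}
  live b2: {q}→∅
  live b3: {q,u}→{u,w}
  live b4: {u,w}→∅
  live b5: ∅→∅

Conflict graph:
  k — {q}
  q — {k,u,w}
  r — ∅
  u — {q,w}
  w — {q,u}

N(u) = ["q", "w"]

Answer: ["q", "w"]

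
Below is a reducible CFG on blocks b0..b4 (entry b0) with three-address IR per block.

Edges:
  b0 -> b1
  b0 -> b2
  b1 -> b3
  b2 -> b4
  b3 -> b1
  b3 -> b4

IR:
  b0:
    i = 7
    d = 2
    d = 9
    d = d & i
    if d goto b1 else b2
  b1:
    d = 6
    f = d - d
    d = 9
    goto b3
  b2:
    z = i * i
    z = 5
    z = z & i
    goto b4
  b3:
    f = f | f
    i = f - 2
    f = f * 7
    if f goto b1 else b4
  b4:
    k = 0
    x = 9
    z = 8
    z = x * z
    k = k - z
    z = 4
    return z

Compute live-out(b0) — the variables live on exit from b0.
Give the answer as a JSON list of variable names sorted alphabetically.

Answer: ["i"]

Derivation:
def/use:
  b0 def {d,i} use ∅
  b1 def {d,f} use ∅
  b2 def {z} use {i}
  b3 def {f,i} use {f}
  b4 def {k,x,z} use ∅

Live sets:
  b0 li=∅ lo={i}
  b1 li=∅ lo={f}
  b2 li={i} lo=∅
  b3 li={f} lo=∅
  b4 li=∅ lo=∅

live-out(b0) = ["i"]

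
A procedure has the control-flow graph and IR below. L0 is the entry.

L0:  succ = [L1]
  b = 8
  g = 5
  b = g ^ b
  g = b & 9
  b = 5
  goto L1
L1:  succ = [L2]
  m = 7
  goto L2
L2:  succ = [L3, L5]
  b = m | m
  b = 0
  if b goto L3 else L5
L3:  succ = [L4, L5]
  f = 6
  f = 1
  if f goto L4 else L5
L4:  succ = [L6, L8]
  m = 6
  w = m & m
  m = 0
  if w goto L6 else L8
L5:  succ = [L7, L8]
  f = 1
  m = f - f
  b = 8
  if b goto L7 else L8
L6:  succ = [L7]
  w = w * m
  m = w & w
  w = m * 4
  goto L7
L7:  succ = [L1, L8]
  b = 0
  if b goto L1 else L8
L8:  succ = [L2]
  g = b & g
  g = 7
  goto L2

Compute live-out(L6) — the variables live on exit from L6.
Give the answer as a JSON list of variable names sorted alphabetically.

Answer: ["g", "m"]

Derivation:
Per-block:
  L0: {b,g} / ∅
  L1: {m} / ∅
  L2: {b} / {m}
  L3: {f} / ∅
  L4: {m,w} / ∅
  L5: {b,f,m} / ∅
  L6: {m,w} / {m,w}
  L7: {b} / ∅
  L8: {g} / {b,g}

Live sets:
  live L0: ∅→{g}
  live L1: {g}→{g,m}
  live L2: {g,m}→{b,g}
  live L3: {b,g}→{b,g}
  live L4: {b,g}→{b,g,m,w}
  live L5: {g}→{b,g,m}
  live L6: {g,m,w}→{g,m}
  live L7: {g,m}→{b,g,m}
  live L8: {b,g,m}→{g,m}

live-out(L6) = ["g", "m"]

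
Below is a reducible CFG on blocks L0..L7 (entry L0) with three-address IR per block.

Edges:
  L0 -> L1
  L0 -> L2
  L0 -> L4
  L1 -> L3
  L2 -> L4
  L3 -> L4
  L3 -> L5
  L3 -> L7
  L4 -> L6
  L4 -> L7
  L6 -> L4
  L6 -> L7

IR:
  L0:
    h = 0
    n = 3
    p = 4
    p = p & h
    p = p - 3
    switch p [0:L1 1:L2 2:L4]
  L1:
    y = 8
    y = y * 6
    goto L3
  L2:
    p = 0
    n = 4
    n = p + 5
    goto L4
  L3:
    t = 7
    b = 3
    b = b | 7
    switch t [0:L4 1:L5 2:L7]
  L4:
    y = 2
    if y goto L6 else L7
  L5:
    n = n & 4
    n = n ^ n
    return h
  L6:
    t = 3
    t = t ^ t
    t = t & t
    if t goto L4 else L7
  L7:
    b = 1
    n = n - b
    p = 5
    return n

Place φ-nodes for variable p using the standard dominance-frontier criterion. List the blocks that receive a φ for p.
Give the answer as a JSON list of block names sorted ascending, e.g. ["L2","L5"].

Answer: ["L4", "L7"]

Working:
idom tree: L1←L0 L2←L0 L3←L1 L4←L0 L5←L3 L6←L4 L7←L0
Join-block Dom:
  L4: preds {L0,L2,L3,L6}: {L0} ∩ {L0,L2} ∩ {L0,L1,L3} ∩ {L0,L4,L6} = {L0}; idom=L0
  L7: preds {L3,L4,L6}: {L0,L1,L3} ∩ {L0,L4} ∩ {L0,L4,L6} = {L0}; idom=L0

DF derivation:
  L4←L0: walk · to L0
  L4←L2: walk L2 to L0
  L4←L3: walk L3→L1 to L0
  L4←L6: walk L6→L4 to L0
  L7←L3: walk L3→L1 to L0
  L7←L4: walk L4 to L0
  L7←L6: walk L6→L4 to L0
  DF(L0)=∅
  DF(L1)={L4,L7}
  DF(L2)={L4}
  DF(L3)={L4,L7}
  DF(L4)={L4,L7}
  DF(L5)=∅
  DF(L6)={L4,L7}
  DF(L7)=∅

φ for p: defs {L0,L2,L7}
  DF⁺ = {L4,L7}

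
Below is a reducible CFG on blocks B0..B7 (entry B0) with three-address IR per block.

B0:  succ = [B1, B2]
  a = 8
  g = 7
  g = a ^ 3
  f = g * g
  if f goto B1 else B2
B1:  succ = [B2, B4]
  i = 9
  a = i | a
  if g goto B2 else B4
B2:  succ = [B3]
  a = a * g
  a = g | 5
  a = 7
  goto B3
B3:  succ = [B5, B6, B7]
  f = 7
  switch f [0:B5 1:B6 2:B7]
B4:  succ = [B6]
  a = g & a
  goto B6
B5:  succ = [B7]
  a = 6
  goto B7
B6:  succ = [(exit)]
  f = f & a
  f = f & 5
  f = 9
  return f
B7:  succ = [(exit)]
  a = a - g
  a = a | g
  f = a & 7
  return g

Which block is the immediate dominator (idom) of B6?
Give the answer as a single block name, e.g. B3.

Answer: B0

Working:
idom tree: B1←B0 B2←B0 B3←B2 B4←B1 B5←B3 B6←B0 B7←B3
Dom∩ at merges:
  B2: preds {B0,B1}: {B0} ∩ {B0,B1} = {B0}; idom=B0
  B6: preds {B3,B4}: {B0,B2,B3} ∩ {B0,B1,B4} = {B0}; idom=B0
  B7: preds {B3,B5}: {B0,B2,B3} ∩ {B0,B2,B3,B5} = {B0,B2,B3}; idom=B3

idom(B6) = B0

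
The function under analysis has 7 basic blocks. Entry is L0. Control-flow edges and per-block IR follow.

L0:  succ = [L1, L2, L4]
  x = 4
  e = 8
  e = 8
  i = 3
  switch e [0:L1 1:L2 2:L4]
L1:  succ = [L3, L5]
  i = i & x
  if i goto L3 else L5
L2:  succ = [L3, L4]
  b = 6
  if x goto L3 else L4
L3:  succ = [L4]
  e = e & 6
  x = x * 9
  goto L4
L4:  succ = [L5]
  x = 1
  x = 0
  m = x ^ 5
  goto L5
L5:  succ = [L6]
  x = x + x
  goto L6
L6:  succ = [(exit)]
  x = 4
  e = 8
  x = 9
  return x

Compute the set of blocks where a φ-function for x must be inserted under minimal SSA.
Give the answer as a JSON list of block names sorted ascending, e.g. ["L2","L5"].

idom tree: L1←L0 L2←L0 L3←L0 L4←L0 L5←L0 L6←L5
Dom at joins:
  L3: preds {L1,L2}: {L0,L1} ∩ {L0,L2} = {L0}; idom=L0
  L4: preds {L0,L2,L3}: {L0} ∩ {L0,L2} ∩ {L0,L3} = {L0}; idom=L0
  L5: preds {L1,L4}: {L0,L1} ∩ {L0,L4} = {L0}; idom=L0

Frontier:
  L3←L1: walk L1 to L0
  L3←L2: walk L2 to L0
  L4←L0: walk · to L0
  L4←L2: walk L2 to L0
  L4←L3: walk L3 to L0
  L5←L1: walk L1 to L0
  L5←L4: walk L4 to L0
  L0: DF=∅
  L1: DF={L3,L5}
  L2: DF={L3,L4}
  L3: DF={L4}
  L4: DF={L5}
  L5: DF=∅
  L6: DF=∅

φ for x: defs {L0,L3,L4,L5,L6}
  DF⁺ = {L4,L5}

Answer: ["L4", "L5"]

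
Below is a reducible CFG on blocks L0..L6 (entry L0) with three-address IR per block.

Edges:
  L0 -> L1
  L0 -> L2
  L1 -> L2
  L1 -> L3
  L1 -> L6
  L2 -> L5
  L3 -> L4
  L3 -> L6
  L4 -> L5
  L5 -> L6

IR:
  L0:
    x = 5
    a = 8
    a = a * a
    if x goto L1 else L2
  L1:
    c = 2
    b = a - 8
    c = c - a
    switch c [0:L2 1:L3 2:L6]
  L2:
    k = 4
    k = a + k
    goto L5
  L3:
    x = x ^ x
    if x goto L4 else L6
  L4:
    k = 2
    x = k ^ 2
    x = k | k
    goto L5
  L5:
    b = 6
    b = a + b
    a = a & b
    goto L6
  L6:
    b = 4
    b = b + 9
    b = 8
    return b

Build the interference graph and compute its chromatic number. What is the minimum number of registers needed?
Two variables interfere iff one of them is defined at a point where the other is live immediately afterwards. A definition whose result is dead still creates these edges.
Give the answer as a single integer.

Answer: 4

Working:
def/use:
  L0: def={a,x} ue=∅
  L1: def={b,c} ue={a}
  L2: def={k} ue={a}
  L3: def={x} ue={x}
  L4: def={k,x} ue=∅
  L5: def={a,b} ue={a}
  L6: def={b} ue=∅

Backward fixpoint:
  L0 li=∅ lo={a,x}
  L1 li={a,x} lo={a,x}
  L2 li={a} lo={a}
  L3 li={a,x} lo={a}
  L4 li={a} lo={a}
  L5 li={a} lo=∅
  L6 li=∅ lo=∅

Interfere edges:
  a↔{b,c,k,x}
  b↔{a,c,x}
  c↔{a,b,x}
  k↔{a,x}
  x↔{a,b,c,k}

Registers:
  clique {a,b,c,x} ⇒ need ≥ 4
  assign a→R0 b→R2 c→R3 k→R2 x→R1 — no edge inside a register ⇒ χ ≤ 4
  χ = 4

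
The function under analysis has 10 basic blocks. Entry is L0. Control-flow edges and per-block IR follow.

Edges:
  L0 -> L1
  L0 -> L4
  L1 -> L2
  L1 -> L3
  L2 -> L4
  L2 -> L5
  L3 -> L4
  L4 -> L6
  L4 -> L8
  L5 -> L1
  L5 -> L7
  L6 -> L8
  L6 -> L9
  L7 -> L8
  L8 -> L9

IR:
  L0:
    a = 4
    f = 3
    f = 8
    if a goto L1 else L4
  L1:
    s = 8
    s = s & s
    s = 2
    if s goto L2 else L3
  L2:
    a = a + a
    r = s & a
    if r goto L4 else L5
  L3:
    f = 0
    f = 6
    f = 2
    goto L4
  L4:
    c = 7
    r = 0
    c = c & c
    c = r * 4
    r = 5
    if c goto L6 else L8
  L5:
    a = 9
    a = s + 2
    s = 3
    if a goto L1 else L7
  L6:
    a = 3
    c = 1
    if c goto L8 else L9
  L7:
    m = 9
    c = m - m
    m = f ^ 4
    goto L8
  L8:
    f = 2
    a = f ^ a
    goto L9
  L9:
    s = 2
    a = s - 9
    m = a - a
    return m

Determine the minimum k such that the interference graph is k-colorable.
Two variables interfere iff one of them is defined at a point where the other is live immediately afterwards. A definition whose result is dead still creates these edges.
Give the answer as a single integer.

Block summaries:
  L0: {a,f} / ∅
  L1: {s} / ∅
  L2: {a,r} / {a,s}
  L3: {f} / ∅
  L4: {c,r} / ∅
  L5: {a,s} / {s}
  L6: {a,c} / ∅
  L7: {c,m} / {f}
  L8: {a,f} / {a}
  L9: {a,m,s} / ∅

Live sets:
  L0 li=∅ lo={a,f}
  L1 li={a,f} lo={a,f,s}
  L2 li={a,f,s} lo={a,f,s}
  L3 li={a} lo={a}
  L4 li={a} lo={a}
  L5 li={f,s} lo={a,f}
  L6 li=∅ lo={a}
  L7 li={a,f} lo={a}
  L8 li={a} lo=∅
  L9 li=∅ lo=∅

Conflict graph:
  a — {c,f,m,r,s}
  c — {a,f,r}
  f — {a,c,m,r,s}
  m — {a,f}
  r — {a,c,f,s}
  s — {a,f,r}

Colouring:
  clique {a,c,f,r} ⇒ need ≥ 4
  assign a→c0 c→c3 f→c1 m→c2 r→c2 s→c3 — no edge inside a register ⇒ χ ≤ 4
  χ = 4

Answer: 4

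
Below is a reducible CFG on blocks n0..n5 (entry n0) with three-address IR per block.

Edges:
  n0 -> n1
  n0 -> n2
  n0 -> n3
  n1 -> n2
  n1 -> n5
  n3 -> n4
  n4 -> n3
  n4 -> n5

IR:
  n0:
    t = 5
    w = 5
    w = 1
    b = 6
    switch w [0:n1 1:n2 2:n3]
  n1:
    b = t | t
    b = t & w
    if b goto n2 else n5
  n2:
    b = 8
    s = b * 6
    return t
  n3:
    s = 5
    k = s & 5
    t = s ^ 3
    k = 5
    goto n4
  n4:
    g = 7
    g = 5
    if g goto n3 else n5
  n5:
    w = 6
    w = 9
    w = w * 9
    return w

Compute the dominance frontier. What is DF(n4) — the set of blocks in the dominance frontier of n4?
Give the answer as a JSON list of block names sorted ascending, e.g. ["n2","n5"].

idom tree: n1←n0 n2←n0 n3←n0 n4←n3 n5←n0
Join-block Dom:
  n2: preds {n0,n1}: {n0} ∩ {n0,n1} = {n0}; idom=n0
  n3: preds {n0,n4}: {n0} ∩ {n0,n3,n4} = {n0}; idom=n0
  n5: preds {n1,n4}: {n0,n1} ∩ {n0,n3,n4} = {n0}; idom=n0

DF walk-up:
  n2←n0: walk · to n0
  n2←n1: walk n1 to n0
  n3←n0: walk · to n0
  n3←n4: walk n4→n3 to n0
  n5←n1: walk n1 to n0
  n5←n4: walk n4→n3 to n0
  DF(n0)=∅
  DF(n1)={n2,n5}
  DF(n2)=∅
  DF(n3)={n3,n5}
  DF(n4)={n3,n5}
  DF(n5)=∅

DF(n4) = ["n3", "n5"]

Answer: ["n3", "n5"]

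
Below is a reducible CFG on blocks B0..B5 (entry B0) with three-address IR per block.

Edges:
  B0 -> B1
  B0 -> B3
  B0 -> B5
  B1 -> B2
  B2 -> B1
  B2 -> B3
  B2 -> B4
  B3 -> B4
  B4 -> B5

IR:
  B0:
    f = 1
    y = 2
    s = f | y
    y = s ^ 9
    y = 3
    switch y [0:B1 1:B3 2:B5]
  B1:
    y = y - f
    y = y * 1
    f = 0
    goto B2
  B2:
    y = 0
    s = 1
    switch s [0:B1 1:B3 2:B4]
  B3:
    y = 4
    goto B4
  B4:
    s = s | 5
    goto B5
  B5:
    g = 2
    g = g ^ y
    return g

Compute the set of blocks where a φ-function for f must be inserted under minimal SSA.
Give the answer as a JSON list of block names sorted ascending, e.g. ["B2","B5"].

Answer: ["B1", "B3", "B4", "B5"]

Derivation:
idom tree: B1←B0 B2←B1 B3←B0 B4←B0 B5←B0
Dom∩ at merges:
  B1: preds {B0,B2}: {B0} ∩ {B0,B1,B2} = {B0}; idom=B0
  B3: preds {B0,B2}: {B0} ∩ {B0,B1,B2} = {B0}; idom=B0
  B4: preds {B2,B3}: {B0,B1,B2} ∩ {B0,B3} = {B0}; idom=B0
  B5: preds {B0,B4}: {B0} ∩ {B0,B4} = {B0}; idom=B0

DF derivation:
  B1←B0: walk · to B0
  B1←B2: walk B2→B1 to B0
  B3←B0: walk · to B0
  B3←B2: walk B2→B1 to B0
  B4←B2: walk B2→B1 to B0
  B4←B3: walk B3 to B0
  B5←B0: walk · to B0
  B5←B4: walk B4 to B0
  DF(B0)=∅
  DF(B1)={B1,B3,B4}
  DF(B2)={B1,B3,B4}
  DF(B3)={B4}
  DF(B4)={B5}
  DF(B5)=∅

φ for f: defs {B0,B1}
  DF⁺ = {B1,B3,B4,B5}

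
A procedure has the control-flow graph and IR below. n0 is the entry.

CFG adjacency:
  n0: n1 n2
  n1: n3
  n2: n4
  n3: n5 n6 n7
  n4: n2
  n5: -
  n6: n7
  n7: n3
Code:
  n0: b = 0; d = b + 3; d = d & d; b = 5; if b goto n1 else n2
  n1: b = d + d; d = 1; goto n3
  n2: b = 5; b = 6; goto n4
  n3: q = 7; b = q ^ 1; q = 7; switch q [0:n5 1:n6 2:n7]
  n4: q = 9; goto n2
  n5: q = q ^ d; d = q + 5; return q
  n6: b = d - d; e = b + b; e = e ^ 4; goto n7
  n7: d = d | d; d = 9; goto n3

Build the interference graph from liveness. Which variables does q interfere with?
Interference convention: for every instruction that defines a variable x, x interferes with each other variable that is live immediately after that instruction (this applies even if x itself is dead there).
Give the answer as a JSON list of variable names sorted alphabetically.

Answer: ["d"]

Analysis:
def/use:
  n0 def {b,d} use ∅
  n1 def {b,d} use {d}
  n2 def {b} use ∅
  n3 def {b,q} use ∅
  n4 def {q} use ∅
  n5 def {d,q} use {d,q}
  n6 def {b,e} use {d}
  n7 def {d} use {d}

Liveness:
  live n0: ∅→{d}
  live n1: {d}→{d}
  live n2: ∅→∅
  live n3: {d}→{d,q}
  live n4: ∅→∅
  live n5: {d,q}→∅
  live n6: {d}→{d}
  live n7: {d}→{d}

Interfere edges:
  b: {d}
  d: {b,e,q}
  e: {d}
  q: {d}

N(q) = ["d"]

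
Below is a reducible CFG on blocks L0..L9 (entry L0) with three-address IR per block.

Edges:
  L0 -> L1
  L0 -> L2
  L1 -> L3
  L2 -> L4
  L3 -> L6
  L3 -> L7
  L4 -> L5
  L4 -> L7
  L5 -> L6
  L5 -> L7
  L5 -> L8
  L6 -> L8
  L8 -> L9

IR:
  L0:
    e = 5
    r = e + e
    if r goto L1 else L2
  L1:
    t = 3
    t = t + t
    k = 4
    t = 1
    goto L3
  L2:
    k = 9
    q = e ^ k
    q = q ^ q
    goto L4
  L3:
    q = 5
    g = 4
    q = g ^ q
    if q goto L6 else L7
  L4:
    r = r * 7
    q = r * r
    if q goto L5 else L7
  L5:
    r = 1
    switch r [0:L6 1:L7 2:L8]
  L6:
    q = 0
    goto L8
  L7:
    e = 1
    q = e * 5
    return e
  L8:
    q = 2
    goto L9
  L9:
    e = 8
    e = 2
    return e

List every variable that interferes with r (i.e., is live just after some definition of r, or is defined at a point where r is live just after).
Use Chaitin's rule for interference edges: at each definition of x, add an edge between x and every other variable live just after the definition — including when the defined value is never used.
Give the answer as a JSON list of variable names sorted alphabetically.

def/use:
  L0: {e,r} / ∅
  L1: {k,t} / ∅
  L2: {k,q} / {e}
  L3: {g,q} / ∅
  L4: {q,r} / {r}
  L5: {r} / ∅
  L6: {q} / ∅
  L7: {e,q} / ∅
  L8: {q} / ∅
  L9: {e} / ∅

Live sets:
  live L0: ∅→{e,r}
  live L1: ∅→∅
  live L2: {e,r}→{r}
  live L3: ∅→∅
  live L4: {r}→∅
  live L5: ∅→∅
  live L6: ∅→∅
  live L7: ∅→∅
  live L8: ∅→∅
  live L9: ∅→∅

Interfere edges:
  e↔{k,q,r}
  g↔{q}
  k↔{e,r}
  q↔{e,g,r}
  r↔{e,k,q}
  t↔∅

N(r) = ["e", "k", "q"]

Answer: ["e", "k", "q"]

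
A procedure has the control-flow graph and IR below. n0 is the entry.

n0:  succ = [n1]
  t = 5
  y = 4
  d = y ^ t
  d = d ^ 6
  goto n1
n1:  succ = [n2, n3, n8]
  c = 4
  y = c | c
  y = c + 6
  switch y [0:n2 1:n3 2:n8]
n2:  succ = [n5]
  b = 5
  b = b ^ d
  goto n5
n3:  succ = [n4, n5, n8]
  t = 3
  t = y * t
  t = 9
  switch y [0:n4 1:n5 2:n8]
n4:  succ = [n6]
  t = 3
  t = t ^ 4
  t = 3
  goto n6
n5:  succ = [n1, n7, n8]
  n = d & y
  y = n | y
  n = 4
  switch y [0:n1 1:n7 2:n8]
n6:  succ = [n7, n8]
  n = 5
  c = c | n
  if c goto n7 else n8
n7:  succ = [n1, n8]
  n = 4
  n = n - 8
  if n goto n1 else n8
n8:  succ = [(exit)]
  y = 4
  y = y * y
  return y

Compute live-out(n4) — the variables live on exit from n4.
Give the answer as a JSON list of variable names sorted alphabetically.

Answer: ["c", "d"]

Analysis:
def/use:
  n0: def={d,t,y} ue=∅
  n1: def={c,y} ue=∅
  n2: def={b} ue={d}
  n3: def={t} ue={y}
  n4: def={t} ue=∅
  n5: def={n,y} ue={d,y}
  n6: def={c,n} ue={c}
  n7: def={n} ue=∅
  n8: def={y} ue=∅

Liveness:
  live n0: ∅→{d}
  live n1: {d}→{c,d,y}
  live n2: {d,y}→{d,y}
  live n3: {c,d,y}→{c,d,y}
  live n4: {c,d}→{c,d}
  live n5: {d,y}→{d}
  live n6: {c,d}→{d}
  live n7: {d}→{d}
  live n8: ∅→∅

live-out(n4) = ["c", "d"]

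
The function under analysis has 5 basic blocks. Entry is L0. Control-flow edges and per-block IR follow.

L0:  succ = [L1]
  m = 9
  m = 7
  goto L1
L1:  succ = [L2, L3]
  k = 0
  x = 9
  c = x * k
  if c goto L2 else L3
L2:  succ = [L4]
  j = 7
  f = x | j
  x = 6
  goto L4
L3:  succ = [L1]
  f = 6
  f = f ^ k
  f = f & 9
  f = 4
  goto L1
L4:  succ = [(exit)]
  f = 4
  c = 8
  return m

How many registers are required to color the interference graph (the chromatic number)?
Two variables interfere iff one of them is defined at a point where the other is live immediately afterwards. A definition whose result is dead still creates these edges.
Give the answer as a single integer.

Answer: 4

Working:
def/use:
  L0: {m} / ∅
  L1: {c,k,x} / ∅
  L2: {f,j,x} / {x}
  L3: {f} / {k}
  L4: {c,f} / {m}

Liveness:
  live L0: ∅→{m}
  live L1: {m}→{k,m,x}
  live L2: {m,x}→{m}
  live L3: {k,m}→{m}
  live L4: {m}→∅

Interference:
  c: {k,m,x}
  f: {k,m}
  j: {m,x}
  k: {c,f,m,x}
  m: {c,f,j,k,x}
  x: {c,j,k,m}

Colouring:
  lower bound: {c,k,m,x} mutually conflict ⇒ χ ≥ 4
  assign c→r3 f→r2 j→r1 k→r1 m→r0 x→r2 — no edge inside a register ⇒ χ ≤ 4
  χ = 4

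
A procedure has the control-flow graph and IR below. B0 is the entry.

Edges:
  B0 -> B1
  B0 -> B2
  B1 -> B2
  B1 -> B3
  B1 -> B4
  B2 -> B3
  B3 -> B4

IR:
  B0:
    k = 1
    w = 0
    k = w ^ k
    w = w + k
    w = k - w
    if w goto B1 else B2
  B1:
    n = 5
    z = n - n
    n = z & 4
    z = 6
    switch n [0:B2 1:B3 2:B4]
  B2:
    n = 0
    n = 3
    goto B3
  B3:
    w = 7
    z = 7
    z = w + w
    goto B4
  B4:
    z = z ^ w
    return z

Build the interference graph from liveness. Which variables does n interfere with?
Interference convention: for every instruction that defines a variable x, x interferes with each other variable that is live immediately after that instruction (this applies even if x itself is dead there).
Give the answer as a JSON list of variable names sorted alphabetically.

Per-block:
  B0: {k,w} / ∅
  B1: {n,z} / ∅
  B2: {n} / ∅
  B3: {w,z} / ∅
  B4: {z} / {w,z}

Live sets:
  B0 li=∅ lo={w}
  B1 li={w} lo={w,z}
  B2 li=∅ lo=∅
  B3 li=∅ lo={w,z}
  B4 li={w,z} lo=∅

Conflict graph:
  k — {w}
  n — {w,z}
  w — {k,n,z}
  z — {n,w}

N(n) = ["w", "z"]

Answer: ["w", "z"]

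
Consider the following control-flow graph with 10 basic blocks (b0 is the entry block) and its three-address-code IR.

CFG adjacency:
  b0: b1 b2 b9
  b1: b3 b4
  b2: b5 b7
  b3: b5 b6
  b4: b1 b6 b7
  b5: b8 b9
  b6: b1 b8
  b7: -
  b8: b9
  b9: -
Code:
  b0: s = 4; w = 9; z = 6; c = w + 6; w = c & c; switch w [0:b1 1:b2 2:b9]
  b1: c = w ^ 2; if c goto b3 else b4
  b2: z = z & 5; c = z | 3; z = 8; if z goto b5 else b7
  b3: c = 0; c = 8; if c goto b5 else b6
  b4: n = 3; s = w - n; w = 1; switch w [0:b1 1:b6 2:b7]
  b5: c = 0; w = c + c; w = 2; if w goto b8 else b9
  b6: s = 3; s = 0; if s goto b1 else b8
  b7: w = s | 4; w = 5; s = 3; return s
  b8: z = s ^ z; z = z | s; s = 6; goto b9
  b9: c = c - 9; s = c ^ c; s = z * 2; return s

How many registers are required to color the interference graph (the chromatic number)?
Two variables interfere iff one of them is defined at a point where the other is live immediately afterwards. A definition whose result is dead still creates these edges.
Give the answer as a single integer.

Answer: 4

Derivation:
def/use:
  b0 def {c,s,w,z} use ∅
  b1 def {c} use {w}
  b2 def {c,z} use {z}
  b3 def {c} use ∅
  b4 def {n,s,w} use {w}
  b5 def {c,w} use ∅
  b6 def {s} use ∅
  b7 def {s,w} use {s}
  b8 def {s,z} use {s,z}
  b9 def {c,s} use {c,z}

Backward fixpoint:
  b0: in=∅ out={c,s,w,z}
  b1: in={s,w,z} out={c,s,w,z}
  b2: in={s,z} out={s,z}
  b3: in={s,w,z} out={c,s,w,z}
  b4: in={c,w,z} out={c,s,w,z}
  b5: in={s,z} out={c,s,z}
  b6: in={c,w,z} out={c,s,w,z}
  b7: in={s} out=∅
  b8: in={c,s,z} out={c,z}
  b9: in={c,z} out=∅

Interference:
  c↔{n,s,w,z}
  n↔{c,w,z}
  s↔{c,w,z}
  w↔{c,n,s,z}
  z↔{c,n,s,w}

Colouring:
  lower bound: {c,n,w,z} mutually conflict ⇒ χ ≥ 4
  4-colouring: r0={c}  r1={w}  r2={z}  r3={n,s}
  χ = 4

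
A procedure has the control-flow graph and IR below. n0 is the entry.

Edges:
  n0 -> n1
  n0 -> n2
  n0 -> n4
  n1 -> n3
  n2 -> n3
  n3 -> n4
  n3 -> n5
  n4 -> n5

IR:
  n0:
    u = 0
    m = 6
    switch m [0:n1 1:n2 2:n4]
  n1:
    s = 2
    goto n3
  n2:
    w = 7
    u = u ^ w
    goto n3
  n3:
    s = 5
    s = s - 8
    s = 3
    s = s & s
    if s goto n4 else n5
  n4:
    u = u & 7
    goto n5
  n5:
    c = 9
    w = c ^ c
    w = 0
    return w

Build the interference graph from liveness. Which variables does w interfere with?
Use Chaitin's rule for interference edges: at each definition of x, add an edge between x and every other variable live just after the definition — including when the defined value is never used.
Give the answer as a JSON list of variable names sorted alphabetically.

Block summaries:
  n0 def {m,u} use ∅
  n1 def {s} use ∅
  n2 def {u,w} use {u}
  n3 def {s} use ∅
  n4 def {u} use {u}
  n5 def {c,w} use ∅

Liveness:
  n0 li=∅ lo={u}
  n1 li={u} lo={u}
  n2 li={u} lo={u}
  n3 li={u} lo={u}
  n4 li={u} lo=∅
  n5 li=∅ lo=∅

Conflict graph:
  c — ∅
  m — {u}
  s — {u}
  u — {m,s,w}
  w — {u}

N(w) = ["u"]

Answer: ["u"]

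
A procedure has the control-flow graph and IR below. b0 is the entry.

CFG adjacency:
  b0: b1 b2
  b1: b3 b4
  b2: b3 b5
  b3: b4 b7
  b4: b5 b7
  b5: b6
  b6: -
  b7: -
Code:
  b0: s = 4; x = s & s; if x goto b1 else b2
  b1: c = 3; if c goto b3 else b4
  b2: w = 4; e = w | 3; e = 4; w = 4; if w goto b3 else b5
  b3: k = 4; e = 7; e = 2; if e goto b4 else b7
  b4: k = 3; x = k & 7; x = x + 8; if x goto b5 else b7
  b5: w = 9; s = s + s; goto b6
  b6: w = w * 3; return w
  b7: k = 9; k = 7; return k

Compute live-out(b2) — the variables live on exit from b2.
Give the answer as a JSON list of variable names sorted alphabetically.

Answer: ["s"]

Analysis:
Per-block:
  b0 def {s,x} use ∅
  b1 def {c} use ∅
  b2 def {e,w} use ∅
  b3 def {e,k} use ∅
  b4 def {k,x} use ∅
  b5 def {s,w} use {s}
  b6 def {w} use {w}
  b7 def {k} use ∅

Backward fixpoint:
  live b0: ∅→{s}
  live b1: {s}→{s}
  live b2: {s}→{s}
  live b3: {s}→{s}
  live b4: {s}→{s}
  live b5: {s}→{w}
  live b6: {w}→∅
  live b7: ∅→∅

live-out(b2) = ["s"]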